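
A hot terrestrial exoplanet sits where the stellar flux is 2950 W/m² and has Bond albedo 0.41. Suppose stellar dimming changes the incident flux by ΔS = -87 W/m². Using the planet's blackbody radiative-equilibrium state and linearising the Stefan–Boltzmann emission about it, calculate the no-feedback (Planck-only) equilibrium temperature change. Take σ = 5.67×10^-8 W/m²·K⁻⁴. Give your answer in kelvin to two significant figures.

-2.2 K

The baseline emission temperature is T_e = 296.0 K.
TOA radiative forcing: ΔF = (1−α)ΔS/4 = 0.59·(-87)/4 = -12.83 W/m².
Linearising σT⁴ gives d(σT⁴)/dT = 4σT_e³ = 5.881 W/m² per K.
So ΔT₀ = -12.83/5.881 = -2.18 K.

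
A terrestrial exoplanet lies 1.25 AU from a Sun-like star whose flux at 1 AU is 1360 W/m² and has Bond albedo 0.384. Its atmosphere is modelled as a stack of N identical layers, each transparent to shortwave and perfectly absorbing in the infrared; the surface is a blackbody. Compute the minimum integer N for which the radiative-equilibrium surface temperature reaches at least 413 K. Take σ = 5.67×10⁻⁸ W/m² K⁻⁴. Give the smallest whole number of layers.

Irradiance scales as 1/d², so S = 1360 W/m² × (1/1.25)² = 870.4 W/m².
Top-of-atmosphere balance: σT_e⁴ = S(1−α)/4 = 134.0 W/m² → T_e = 220.5 K.
T_s = (N+1)^(1/4)·T_e ≥ 413 K requires N+1 ≥ (T_s/T_e)⁴ = (413/220.5)⁴ = 12.307.
So N ≥ 11.307; the smallest integer is N = 12.

12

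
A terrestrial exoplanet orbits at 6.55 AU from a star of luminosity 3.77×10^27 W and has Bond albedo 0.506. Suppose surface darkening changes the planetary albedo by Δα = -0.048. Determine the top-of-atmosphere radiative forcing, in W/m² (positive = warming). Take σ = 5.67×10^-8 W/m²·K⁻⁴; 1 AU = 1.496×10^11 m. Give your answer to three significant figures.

d = 6.55 × 1.496×10^11 m = 9.799×10^11 m.
Spreading L over a sphere of radius d: S = 3.77×10^27/(4π·9.80×10^11²) = 312.5 W/m².
TOA radiative forcing: ΔF = −S·Δα/4 = −312.5·(-0.048)/4 = 3.749 W/m².

3.75 W/m²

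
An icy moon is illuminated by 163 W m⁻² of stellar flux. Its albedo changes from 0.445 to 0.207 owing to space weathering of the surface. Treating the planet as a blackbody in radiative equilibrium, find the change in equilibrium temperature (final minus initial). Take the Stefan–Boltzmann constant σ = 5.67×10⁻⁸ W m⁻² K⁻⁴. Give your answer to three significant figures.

With α = 0.445, T₁ = 141.3 K.
Final:   T₂ = [S(1−0.207)/(4σ)]^(1/4) = 154.5 K.
ΔT = T₂ − T₁ = 13.19 K.

13.2 kelvin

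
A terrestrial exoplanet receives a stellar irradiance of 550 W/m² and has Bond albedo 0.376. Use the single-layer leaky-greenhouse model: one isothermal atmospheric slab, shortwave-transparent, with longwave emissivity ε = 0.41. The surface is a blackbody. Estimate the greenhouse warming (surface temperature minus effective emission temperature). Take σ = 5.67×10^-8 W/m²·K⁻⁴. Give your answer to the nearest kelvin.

12 K

Effective emission temperature (TOA balance): σT_e⁴ = S(1−α)/4 = 85.80 W/m² → T_e = 197.2 K.
Surface balance with a leaky layer gives σT_s⁴ = σT_e⁴·2/(2−ε), so T_s = T_e·[2/(2−0.41)]^(1/4) = 208.9 K.
Greenhouse warming: T_s − T_e = 11.64 K.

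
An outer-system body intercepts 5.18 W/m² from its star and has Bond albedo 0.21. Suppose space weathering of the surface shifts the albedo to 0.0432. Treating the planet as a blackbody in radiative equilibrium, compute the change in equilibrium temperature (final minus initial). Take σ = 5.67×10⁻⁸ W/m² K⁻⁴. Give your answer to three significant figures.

3.20 kelvin

Initial: T₁ = [S(1−0.21)/(4σ)]^(1/4) = 65.17 K.
Final:   T₂ = [S(1−0.0432)/(4σ)]^(1/4) = 68.37 K.
ΔT = T₂ − T₁ = 3.197 K.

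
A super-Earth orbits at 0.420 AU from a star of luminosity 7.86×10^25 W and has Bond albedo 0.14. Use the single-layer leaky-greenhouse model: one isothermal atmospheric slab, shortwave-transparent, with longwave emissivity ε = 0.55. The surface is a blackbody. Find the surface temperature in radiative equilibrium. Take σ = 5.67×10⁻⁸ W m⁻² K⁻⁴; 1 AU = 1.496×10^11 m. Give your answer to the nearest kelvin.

d = 0.420 × 1.496×10^11 m = 6.283×10^10 m.
Flux at the orbit: S = L/(4πd²) = 7.86×10^25/(4π·(6.28×10^10)²) = 1584 W m⁻².
Effective emission temperature (TOA balance): σT_e⁴ = S(1−α)/4 = 340.6 W m⁻² → T_e = 278.4 K.
For a single slab of emissivity ε, T_s⁴ = 2T_e⁴/(2−ε); thus T_s = 278.4·(1.379)^(1/4) = 301.7 K.

302 K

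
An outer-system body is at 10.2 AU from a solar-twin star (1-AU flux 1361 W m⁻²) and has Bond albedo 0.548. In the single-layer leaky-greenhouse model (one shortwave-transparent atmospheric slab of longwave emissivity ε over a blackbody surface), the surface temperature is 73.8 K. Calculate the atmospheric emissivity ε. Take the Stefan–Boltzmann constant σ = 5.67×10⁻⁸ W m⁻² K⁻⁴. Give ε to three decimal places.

0.242

Irradiance scales as 1/d², so S = 1361 W m⁻² × (1/10.2)² = 13.08 W m⁻².
TOA balance gives T_e = 71.46 K.
T_s⁴ = T_e⁴·2/(2−ε) → ε = 2 − 2(T_e/T_s)⁴ = 2 − 2·(71.46/73.8)⁴ = 0.2422.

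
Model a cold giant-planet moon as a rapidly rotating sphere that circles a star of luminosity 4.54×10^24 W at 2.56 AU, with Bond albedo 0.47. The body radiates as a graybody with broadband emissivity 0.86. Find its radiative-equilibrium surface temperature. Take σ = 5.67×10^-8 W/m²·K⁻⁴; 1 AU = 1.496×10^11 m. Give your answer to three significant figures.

50.9 K

d = 2.56 × 1.496×10^11 m = 3.830×10^11 m.
Spreading L over a sphere of radius d: S = 4.54×10^24/(4π·3.83×10^11²) = 2.463 W/m².
The planet absorbs (1−α)S over its disc πR² and re-emits over 4πR², so the mean absorbed flux is (1−0.47)·2.463/4 = 0.3264 W/m².
Radiative balance εσT⁴ = 0.3264 gives T = [0.3264/(0.86·σ)]^(1/4) = 50.86 K.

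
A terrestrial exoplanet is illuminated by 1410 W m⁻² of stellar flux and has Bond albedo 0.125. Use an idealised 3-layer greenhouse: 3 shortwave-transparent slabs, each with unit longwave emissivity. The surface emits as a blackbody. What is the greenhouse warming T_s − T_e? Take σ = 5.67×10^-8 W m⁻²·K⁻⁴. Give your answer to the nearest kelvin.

112 kelvin

The effective emission temperature is T_e = [S(1−α)/(4σ)]^¼ = 271.6 K.
Surface: T_s = (4)^¼·T_e = 384.1 K.
Warming: T_s − T_e = 112.5 K.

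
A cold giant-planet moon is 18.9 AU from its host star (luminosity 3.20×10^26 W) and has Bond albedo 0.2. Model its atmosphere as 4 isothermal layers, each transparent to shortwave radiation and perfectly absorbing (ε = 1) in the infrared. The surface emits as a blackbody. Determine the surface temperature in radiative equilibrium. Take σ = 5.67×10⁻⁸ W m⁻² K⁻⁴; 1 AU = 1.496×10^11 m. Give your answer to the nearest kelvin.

87 K

Orbital distance: d = 18.9 AU = 2.827×10^12 m.
Flux at the orbit: S = L/(4πd²) = 3.20×10^26/(4π·(2.83×10^12)²) = 3.185 W m⁻².
The effective emission temperature is T_e = [S(1−α)/(4σ)]^¼ = 57.90 K.
For an N-layer opaque stack, T_s⁴ = (N+1)T_e⁴, hence T_s = (5)^(1/4)×57.90 K = 86.58 K.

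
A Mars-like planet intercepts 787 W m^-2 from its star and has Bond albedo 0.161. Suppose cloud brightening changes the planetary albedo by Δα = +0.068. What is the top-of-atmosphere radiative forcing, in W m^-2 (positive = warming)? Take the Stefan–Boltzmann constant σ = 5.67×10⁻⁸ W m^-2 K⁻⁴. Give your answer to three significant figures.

ΔF = −(S/4)Δα = −(787.0/4)×(+0.068) = -13.38 W m^-2.

-13.4 W m^-2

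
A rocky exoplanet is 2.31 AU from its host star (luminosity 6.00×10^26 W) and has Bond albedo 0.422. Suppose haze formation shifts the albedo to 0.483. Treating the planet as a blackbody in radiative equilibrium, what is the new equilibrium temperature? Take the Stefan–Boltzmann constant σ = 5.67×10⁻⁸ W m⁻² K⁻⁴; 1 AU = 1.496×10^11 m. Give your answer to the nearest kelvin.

174 K

d = 2.31 × 1.496×10^11 m = 3.456×10^11 m.
S = L/(4πd²) = 399.8 W m⁻².
With the new albedo, S(1−α₂)/4 = 51.68 W m⁻², so T₂ = 173.8 K.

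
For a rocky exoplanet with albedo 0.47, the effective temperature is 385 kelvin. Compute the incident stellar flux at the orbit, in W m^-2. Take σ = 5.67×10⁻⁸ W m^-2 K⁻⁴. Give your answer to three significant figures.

From S(1−α)/4 = σT⁴: S = 4σT⁴/(1−α).
The emitted flux is σT⁴ = 1246 W m^-2.
So S = 4×1246/(1−0.47) = 9402 W m^-2.

9400 W m^-2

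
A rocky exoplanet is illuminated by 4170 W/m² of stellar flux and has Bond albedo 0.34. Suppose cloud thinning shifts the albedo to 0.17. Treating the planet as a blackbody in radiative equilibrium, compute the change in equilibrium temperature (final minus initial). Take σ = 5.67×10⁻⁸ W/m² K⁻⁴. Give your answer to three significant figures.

Initial: T₁ = [S(1−0.34)/(4σ)]^(1/4) = 331.9 K.
After:  T₂ = [4170·0.83/(4σ)]^(1/4) = 351.5 K.
ΔT = T₂ − T₁ = 19.57 K.

19.6 kelvin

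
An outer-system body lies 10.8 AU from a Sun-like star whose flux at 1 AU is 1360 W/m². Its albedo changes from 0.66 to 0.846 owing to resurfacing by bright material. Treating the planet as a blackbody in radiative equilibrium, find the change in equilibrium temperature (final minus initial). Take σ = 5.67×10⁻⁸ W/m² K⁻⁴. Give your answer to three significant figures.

-11.6 kelvin

Irradiance scales as 1/d², so S = 1360 W/m² × (1/10.8)² = 11.66 W/m².
Before: T₁ = [11.66·0.34/(4σ)]^(1/4) = 64.66 K.
With α = 0.846, T₂ = 53.04 K.
Change: 53.04 − 64.66 = -11.61 K.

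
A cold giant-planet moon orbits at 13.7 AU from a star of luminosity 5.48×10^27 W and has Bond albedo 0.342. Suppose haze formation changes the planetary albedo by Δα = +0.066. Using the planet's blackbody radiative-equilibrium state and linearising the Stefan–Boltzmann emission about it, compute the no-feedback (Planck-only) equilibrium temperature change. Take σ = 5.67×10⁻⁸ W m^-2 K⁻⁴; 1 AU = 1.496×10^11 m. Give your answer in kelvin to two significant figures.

d = 13.7 × 1.496×10^11 m = 2.050×10^12 m.
S = L/(4πd²) = 103.8 W m^-2.
The baseline emission temperature is T_e = 131.7 K.
TOA radiative forcing: ΔF = −S·Δα/4 = −103.8·(+0.066)/4 = -1.713 W m^-2.
The Planck feedback parameter is 4σT_e³ = 0.5185 W m^-2/K.
Hence the no-feedback warming is ΔF/(4σT_e³) = -3.30 K.

-3.3 K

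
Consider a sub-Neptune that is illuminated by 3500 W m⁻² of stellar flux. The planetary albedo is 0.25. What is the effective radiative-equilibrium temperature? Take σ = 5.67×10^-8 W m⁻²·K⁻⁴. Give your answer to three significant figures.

328 K

Absorbed flux (global mean): S(1−α)/4 = 3500·0.75/4 = 656.2 W m⁻².
In equilibrium σT⁴ equals this, so T = 328.0 K.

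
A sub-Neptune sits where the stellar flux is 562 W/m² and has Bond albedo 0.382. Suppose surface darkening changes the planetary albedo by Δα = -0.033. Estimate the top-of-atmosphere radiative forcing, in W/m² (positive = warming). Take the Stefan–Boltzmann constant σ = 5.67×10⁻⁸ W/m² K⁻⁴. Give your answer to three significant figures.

4.64 W/m²

TOA radiative forcing: ΔF = −S·Δα/4 = −562.0·(-0.033)/4 = 4.636 W/m².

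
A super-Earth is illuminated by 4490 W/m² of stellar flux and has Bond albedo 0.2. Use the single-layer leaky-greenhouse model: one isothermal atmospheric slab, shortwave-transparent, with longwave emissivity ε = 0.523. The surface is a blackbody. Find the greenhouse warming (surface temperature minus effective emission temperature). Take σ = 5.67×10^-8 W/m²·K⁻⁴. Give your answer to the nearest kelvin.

28 K

The planet radiates to space at T_e = [S(1−α)/(4σ)]^(1/4) = 354.8 K.
Surface balance with a leaky layer gives σT_s⁴ = σT_e⁴·2/(2−ε), so T_s = T_e·[2/(2−0.523)]^(1/4) = 382.7 K.
The atmosphere warms the surface by 27.93 K.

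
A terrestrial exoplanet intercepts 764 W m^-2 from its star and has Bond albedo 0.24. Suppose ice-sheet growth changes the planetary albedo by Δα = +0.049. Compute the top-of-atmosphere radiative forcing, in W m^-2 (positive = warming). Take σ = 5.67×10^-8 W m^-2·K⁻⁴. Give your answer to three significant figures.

TOA radiative forcing: ΔF = −S·Δα/4 = −764.0·(+0.049)/4 = -9.359 W m^-2.

-9.36 W m^-2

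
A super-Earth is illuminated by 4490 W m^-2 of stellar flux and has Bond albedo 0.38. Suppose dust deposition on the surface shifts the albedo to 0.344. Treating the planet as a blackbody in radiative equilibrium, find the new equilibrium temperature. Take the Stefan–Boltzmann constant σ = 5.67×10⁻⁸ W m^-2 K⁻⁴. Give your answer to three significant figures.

338 K

New equilibrium: T₂ = [(1−0.344)·4490/(4σ)]^(1/4) = 337.6 K.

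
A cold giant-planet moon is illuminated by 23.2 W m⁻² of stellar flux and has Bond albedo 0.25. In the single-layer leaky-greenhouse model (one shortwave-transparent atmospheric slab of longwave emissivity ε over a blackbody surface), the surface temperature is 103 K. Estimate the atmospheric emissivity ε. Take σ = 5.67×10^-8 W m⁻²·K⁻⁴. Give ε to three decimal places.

First, T_e = [23.20·(1−0.25)/(4σ)]^(1/4) = 93.59 K.
T_s⁴ = T_e⁴·2/(2−ε) → ε = 2 − 2(T_e/T_s)⁴ = 2 − 2·(93.59/103)⁴ = 0.6367.

0.637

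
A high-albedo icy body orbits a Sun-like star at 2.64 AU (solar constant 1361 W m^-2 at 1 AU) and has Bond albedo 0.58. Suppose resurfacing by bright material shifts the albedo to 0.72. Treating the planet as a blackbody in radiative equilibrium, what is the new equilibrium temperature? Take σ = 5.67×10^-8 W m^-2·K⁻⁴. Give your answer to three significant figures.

Irradiance scales as 1/d², so S = 1361 W m^-2 × (1/2.64)² = 195.3 W m^-2.
New equilibrium: T₂ = [(1−0.72)·195.3/(4σ)]^(1/4) = 124.6 K.

125 kelvin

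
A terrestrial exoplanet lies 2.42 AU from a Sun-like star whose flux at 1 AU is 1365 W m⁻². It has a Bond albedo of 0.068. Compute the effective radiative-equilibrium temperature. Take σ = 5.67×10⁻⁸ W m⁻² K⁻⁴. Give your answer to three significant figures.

176 K

Irradiance scales as 1/d², so S = 1365 W m⁻² × (1/2.42)² = 233.1 W m⁻².
Absorbed flux (global mean): S(1−α)/4 = 233.1·0.932/4 = 54.31 W m⁻².
Balancing against σT⁴: T = (54.31/5.67×10⁻⁸)^(1/4) = 175.9 K.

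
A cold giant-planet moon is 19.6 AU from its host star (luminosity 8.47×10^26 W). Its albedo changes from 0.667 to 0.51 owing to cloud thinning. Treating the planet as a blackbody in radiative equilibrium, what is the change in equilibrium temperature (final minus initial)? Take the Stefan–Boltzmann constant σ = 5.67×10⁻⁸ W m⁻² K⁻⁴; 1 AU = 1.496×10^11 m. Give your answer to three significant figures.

d = 19.6 × 1.496×10^11 m = 2.932×10^12 m.
S = L/(4πd²) = 7.840 W m⁻².
Initial: T₁ = [S(1−0.667)/(4σ)]^(1/4) = 58.25 K.
Final:   T₂ = [S(1−0.51)/(4σ)]^(1/4) = 64.15 K.
ΔT = T₂ − T₁ = 5.905 K.

5.91 kelvin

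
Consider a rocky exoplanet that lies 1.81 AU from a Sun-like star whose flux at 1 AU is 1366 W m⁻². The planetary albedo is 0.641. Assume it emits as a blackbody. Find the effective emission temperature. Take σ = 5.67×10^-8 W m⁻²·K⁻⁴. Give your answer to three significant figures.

Flux at the orbit: S = 1366/(1.81)² = 417.0 W m⁻².
Averaging over the sphere, the absorbed flux is S(1−α)/4 = 37.42 W m⁻².
Balancing against σT⁴: T = (37.42/5.67×10⁻⁸)^(1/4) = 160.3 K.

160 kelvin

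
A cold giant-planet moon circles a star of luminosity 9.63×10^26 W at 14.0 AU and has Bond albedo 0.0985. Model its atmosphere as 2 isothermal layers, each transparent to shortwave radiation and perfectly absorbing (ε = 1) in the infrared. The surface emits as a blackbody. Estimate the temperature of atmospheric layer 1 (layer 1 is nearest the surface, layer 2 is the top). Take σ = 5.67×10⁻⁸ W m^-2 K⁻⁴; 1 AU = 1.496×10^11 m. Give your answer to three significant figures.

d = 14.0 × 1.496×10^11 m = 2.094×10^12 m.
Spreading L over a sphere of radius d: S = 9.63×10^26/(4π·2.09×10^12²) = 17.47 W m^-2.
The effective emission temperature is T_e = [S(1−α)/(4σ)]^¼ = 91.29 K.
The net upward flux σT_e⁴ is constant between every pair of levels, so T_k⁴ = (N+1−k)T_e⁴.
T_1 = (2)^(1/4)·91.29 = 108.6 K.

109 K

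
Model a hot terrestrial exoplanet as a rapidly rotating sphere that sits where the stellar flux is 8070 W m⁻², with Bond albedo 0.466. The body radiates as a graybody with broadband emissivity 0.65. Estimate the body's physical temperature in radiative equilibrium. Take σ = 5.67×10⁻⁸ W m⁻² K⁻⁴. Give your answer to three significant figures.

413 K

Absorbed flux (global mean): S(1−α)/4 = 8070·0.534/4 = 1077 W m⁻².
Equating to εσT⁴ with ε = 0.65: T = (1077/0.65σ)^(1/4) = 413.5 K.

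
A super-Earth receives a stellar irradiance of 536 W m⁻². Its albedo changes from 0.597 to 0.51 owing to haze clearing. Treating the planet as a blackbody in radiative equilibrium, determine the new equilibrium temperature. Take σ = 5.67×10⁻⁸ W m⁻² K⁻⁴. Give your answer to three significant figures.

184 kelvin

With the new albedo, S(1−α₂)/4 = 65.66 W m⁻², so T₂ = 184.5 K.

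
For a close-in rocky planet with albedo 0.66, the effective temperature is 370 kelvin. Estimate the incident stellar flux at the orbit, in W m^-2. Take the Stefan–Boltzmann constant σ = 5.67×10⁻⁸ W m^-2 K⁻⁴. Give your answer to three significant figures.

12500 W m^-2

From S(1−α)/4 = σT⁴: S = 4σT⁴/(1−α).
The emitted flux is σT⁴ = 1063 W m^-2.
S = 4·1063/0.34 = 12500 W m^-2.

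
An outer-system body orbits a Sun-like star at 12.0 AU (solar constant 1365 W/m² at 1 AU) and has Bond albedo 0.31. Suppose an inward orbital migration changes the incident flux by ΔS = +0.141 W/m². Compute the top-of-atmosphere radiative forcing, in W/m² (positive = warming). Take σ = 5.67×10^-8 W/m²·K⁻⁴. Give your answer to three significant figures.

0.0243 W/m²

Flux at the orbit: S = 1365/(12.0)² = 9.479 W/m².
Only a fraction (1−α) is absorbed and it's spread over 4πR², so ΔF = (1−α)ΔS/4 = 0.02432 W/m².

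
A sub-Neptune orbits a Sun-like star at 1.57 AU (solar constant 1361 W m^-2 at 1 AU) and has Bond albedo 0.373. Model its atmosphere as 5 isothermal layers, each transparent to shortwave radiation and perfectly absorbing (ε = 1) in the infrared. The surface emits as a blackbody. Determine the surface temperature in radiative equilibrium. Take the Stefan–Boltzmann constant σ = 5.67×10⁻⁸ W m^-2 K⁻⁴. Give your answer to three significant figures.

Irradiance scales as 1/d², so S = 1361 W m^-2 × (1/1.57)² = 552.2 W m^-2.
OLR = S(1−α)/4 = 86.55 W m^-2; the top layer radiates at T_e = 197.7 K.
Layer-by-layer balance gives σT_s⁴ = (N+1)σT_e⁴, so T_s = 6^¼·197.7 = 309.4 K.

309 kelvin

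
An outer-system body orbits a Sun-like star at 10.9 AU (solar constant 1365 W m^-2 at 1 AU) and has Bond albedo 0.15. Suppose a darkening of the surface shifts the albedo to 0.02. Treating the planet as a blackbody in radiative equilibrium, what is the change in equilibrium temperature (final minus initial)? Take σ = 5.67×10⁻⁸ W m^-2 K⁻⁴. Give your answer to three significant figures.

2.93 K

Irradiance scales as 1/d², so S = 1365 W m^-2 × (1/10.9)² = 11.49 W m^-2.
Initial: T₁ = [S(1−0.15)/(4σ)]^(1/4) = 81.01 K.
After:  T₂ = [11.49·0.98/(4σ)]^(1/4) = 83.94 K.
Change: 83.94 − 81.01 = 2.934 K.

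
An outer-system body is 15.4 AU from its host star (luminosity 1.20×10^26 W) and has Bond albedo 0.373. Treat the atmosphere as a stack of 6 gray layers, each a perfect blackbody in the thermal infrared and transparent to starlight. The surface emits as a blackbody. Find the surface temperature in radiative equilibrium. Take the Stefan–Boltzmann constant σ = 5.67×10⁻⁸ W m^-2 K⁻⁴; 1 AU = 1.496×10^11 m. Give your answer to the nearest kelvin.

77 K

d = 15.4 × 1.496×10^11 m = 2.304×10^12 m.
Spreading L over a sphere of radius d: S = 1.20×10^26/(4π·2.30×10^12²) = 1.799 W m^-2.
The effective emission temperature is T_e = [S(1−α)/(4σ)]^¼ = 47.23 K.
Layer-by-layer balance gives σT_s⁴ = (N+1)σT_e⁴, so T_s = 7^¼·47.23 = 76.82 K.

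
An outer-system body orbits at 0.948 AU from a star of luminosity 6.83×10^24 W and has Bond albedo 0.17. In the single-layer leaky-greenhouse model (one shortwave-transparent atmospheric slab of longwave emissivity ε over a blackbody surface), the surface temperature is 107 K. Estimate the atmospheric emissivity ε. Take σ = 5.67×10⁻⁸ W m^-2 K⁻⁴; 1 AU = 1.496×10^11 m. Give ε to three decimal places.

d = 0.948 × 1.496×10^11 m = 1.418×10^11 m.
Flux at the orbit: S = L/(4πd²) = 6.83×10^24/(4π·(1.42×10^11)²) = 27.02 W m^-2.
First, T_e = [27.02·(1−0.17)/(4σ)]^(1/4) = 99.72 K.
Inverting T_s⁴ = 2T_e⁴/(2−ε): (T_e/T_s)⁴ = 0.7545, so ε = 2(1 − 0.7545) = 0.4911.

0.491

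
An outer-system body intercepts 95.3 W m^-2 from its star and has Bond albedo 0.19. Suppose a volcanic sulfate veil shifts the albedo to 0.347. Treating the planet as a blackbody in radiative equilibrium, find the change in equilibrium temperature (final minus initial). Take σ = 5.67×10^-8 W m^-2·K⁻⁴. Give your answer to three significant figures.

Initial: T₁ = [S(1−0.19)/(4σ)]^(1/4) = 135.8 K.
With α = 0.347, T₂ = 128.7 K.
Change: 128.7 − 135.8 = -7.123 K.

-7.12 K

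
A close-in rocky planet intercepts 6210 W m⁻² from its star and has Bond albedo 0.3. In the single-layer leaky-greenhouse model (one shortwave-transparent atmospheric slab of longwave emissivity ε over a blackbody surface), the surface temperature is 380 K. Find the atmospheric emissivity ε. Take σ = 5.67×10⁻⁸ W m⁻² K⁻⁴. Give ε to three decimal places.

TOA balance gives T_e = 372.1 K.
Since (2−ε)/2 = (T_e/T_s)⁴ = 0.9192, ε = 0.1616.

0.162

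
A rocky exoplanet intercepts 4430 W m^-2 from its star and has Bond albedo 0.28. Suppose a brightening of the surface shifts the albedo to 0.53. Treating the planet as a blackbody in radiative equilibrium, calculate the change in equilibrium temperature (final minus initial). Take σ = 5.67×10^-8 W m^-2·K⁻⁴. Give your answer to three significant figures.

-34.8 kelvin

With α = 0.28, T₁ = 344.4 K.
Final:   T₂ = [S(1−0.53)/(4σ)]^(1/4) = 309.5 K.
Change: 309.5 − 344.4 = -34.83 K.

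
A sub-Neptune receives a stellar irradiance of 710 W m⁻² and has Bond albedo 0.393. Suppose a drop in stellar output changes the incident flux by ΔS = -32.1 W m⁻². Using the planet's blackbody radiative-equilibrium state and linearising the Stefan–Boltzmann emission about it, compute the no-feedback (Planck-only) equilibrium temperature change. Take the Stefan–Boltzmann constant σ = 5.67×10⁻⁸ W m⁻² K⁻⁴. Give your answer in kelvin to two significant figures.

-2.4 kelvin

Unperturbed T_e = [710.0·(1−0.393)/(4σ)]^¼ = 208.8 K.
TOA radiative forcing: ΔF = (1−α)ΔS/4 = 0.607·(-32.1)/4 = -4.871 W m⁻².
Linearising σT⁴ gives d(σT⁴)/dT = 4σT_e³ = 2.064 W m⁻² per K.
ΔT₀ = ΔF/λ_P = -4.871/2.064 = -2.36 K.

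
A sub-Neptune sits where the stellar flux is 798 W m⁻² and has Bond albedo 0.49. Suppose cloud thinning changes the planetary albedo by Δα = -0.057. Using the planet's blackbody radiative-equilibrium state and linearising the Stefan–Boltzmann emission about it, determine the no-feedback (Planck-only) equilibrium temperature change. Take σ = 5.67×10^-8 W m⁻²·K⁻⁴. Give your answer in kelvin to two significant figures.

Reference equilibrium: T_e = [S(1−α)/(4σ)]^(1/4) = 205.8 K.
TOA radiative forcing: ΔF = −S·Δα/4 = −798.0·(-0.057)/4 = 11.37 W m⁻².
Linearising σT⁴ gives d(σT⁴)/dT = 4σT_e³ = 1.977 W m⁻² per K.
So ΔT₀ = 11.37/1.977 = 5.75 K.

5.8 K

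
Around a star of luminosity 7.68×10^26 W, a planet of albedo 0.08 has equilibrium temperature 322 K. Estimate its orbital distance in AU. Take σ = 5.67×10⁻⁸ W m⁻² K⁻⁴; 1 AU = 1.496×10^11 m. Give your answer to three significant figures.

Energy balance gives S = 4σT⁴/(1−α) = 2650 W m⁻².
Then d = [L/(4πS)]^(1/2) = 1.519×10^11 m, i.e. 1.015 AU.

1.02 AU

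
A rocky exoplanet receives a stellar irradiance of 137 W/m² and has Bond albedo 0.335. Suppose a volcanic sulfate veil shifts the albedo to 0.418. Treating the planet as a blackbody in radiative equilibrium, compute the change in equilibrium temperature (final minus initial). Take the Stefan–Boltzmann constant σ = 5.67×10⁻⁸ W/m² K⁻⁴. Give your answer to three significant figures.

Initial: T₁ = [S(1−0.335)/(4σ)]^(1/4) = 141.6 K.
After:  T₂ = [137.0·0.582/(4σ)]^(1/4) = 136.9 K.
Change: 136.9 − 141.6 = -4.641 K.

-4.64 kelvin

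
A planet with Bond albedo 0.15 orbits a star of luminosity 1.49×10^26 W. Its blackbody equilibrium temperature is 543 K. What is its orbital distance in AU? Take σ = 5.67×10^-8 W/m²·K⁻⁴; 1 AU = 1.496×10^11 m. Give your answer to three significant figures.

Energy balance gives S = 4σT⁴/(1−α) = 23200 W/m².
Then d = [L/(4πS)]^(1/2) = 2.261×10^10 m, i.e. 0.1511 AU.

0.151 AU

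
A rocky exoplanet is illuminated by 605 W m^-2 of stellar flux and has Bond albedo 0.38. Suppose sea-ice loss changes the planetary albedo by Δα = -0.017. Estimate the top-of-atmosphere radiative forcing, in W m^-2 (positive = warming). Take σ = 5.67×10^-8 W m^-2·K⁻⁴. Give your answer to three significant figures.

2.57 W m^-2

The change in absorbed flux is Δ[S(1−α)/4] = −SΔα/4 = 2.571 W m^-2.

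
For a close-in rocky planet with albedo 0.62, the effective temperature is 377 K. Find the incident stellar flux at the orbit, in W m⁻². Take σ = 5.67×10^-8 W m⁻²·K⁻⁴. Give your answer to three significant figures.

From S(1−α)/4 = σT⁴: S = 4σT⁴/(1−α).
σT⁴ = 5.67×10⁻⁸·(377)⁴ = 1145 W m⁻².
S = 4·1145/0.38 = 12060 W m⁻².

12100 W m⁻²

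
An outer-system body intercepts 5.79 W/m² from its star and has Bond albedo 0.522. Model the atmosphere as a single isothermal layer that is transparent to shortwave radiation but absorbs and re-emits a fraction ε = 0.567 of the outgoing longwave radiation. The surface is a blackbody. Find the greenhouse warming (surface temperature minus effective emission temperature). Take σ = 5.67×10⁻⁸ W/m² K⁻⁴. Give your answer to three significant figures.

Effective emission temperature (TOA balance): σT_e⁴ = S(1−α)/4 = 0.6919 W/m² → T_e = 59.10 K.
Surface balance with a leaky layer gives σT_s⁴ = σT_e⁴·2/(2−ε), so T_s = T_e·[2/(2−0.567)]^(1/4) = 64.24 K.
T_s − T_e = 64.24 − 59.10 = 5.137 K.

5.14 K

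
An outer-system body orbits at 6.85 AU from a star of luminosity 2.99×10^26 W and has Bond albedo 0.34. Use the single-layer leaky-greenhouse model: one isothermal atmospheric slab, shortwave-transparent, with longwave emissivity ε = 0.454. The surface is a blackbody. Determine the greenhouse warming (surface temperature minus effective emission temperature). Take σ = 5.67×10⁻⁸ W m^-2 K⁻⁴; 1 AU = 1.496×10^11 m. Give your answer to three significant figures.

Orbital distance: d = 6.85 AU = 1.025×10^12 m.
S = L/(4πd²) = 22.66 W m^-2.
At the top of the atmosphere, σT_e⁴ = S(1−α)/4 = 3.739 W m^-2, giving T_e = 90.11 K.
Surface balance with a leaky layer gives σT_s⁴ = σT_e⁴·2/(2−ε), so T_s = T_e·[2/(2−0.454)]^(1/4) = 96.10 K.
Greenhouse warming: T_s − T_e = 5.991 K.

5.99 kelvin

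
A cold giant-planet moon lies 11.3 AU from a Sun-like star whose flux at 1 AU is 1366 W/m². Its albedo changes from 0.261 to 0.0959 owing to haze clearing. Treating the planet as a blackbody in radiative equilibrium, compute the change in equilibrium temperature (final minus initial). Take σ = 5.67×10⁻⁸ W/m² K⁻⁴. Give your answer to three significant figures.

3.97 K

Flux at the orbit: S = 1366/(11.3)² = 10.70 W/m².
Initial: T₁ = [S(1−0.261)/(4σ)]^(1/4) = 76.84 K.
With α = 0.0959, T₂ = 80.81 K.
ΔT = T₂ − T₁ = 3.973 K.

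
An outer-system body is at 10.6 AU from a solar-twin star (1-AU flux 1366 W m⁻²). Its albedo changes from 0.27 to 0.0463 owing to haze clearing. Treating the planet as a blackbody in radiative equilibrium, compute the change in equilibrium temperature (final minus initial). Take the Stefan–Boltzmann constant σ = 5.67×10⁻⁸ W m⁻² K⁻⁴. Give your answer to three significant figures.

5.47 K

By the inverse-square law, S = 1366/10.6² = 12.16 W m⁻².
Before: T₁ = [12.16·0.73/(4σ)]^(1/4) = 79.09 K.
With α = 0.0463, T₂ = 84.56 K.
ΔT = T₂ − T₁ = 5.466 K.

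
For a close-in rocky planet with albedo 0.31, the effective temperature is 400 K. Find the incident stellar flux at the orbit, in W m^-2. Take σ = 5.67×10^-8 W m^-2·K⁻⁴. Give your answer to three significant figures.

8410 W m^-2

From S(1−α)/4 = σT⁴: S = 4σT⁴/(1−α).
The emitted flux is σT⁴ = 1452 W m^-2.
S = 4·1452/0.69 = 8415 W m^-2.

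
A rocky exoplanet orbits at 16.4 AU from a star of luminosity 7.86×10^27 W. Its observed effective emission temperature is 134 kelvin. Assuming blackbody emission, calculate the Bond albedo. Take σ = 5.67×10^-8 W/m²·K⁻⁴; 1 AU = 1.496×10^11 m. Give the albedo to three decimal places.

0.296

d = 16.4 × 1.496×10^11 m = 2.453×10^12 m.
Spreading L over a sphere of radius d: S = 7.86×10^27/(4π·2.45×10^12²) = 103.9 W/m².
From σT⁴ = S(1−α)/4 we invert for α: 1−α = 4σT⁴/S.
σT⁴ = 18.28 W/m², so 4σT⁴ = 73.12 W/m².
1−α = 73.12/103.9 = 0.7037, so α = 0.2963.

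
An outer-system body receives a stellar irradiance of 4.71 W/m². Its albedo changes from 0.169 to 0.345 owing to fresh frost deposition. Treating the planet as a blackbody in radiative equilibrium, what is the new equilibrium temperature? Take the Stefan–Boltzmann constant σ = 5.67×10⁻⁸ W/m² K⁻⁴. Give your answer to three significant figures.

New equilibrium: T₂ = [(1−0.345)·4.710/(4σ)]^(1/4) = 60.73 K.

60.7 kelvin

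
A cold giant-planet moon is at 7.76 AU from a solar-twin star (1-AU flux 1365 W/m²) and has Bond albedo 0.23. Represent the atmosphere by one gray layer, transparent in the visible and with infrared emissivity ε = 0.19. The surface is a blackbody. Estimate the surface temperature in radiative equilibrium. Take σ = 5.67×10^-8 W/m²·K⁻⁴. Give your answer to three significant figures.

Irradiance scales as 1/d², so S = 1365 W/m² × (1/7.76)² = 22.67 W/m².
The planet radiates to space at T_e = [S(1−α)/(4σ)]^(1/4) = 93.66 K.
The surface balance (absorbed SW + ε·downward IR = σT_s⁴) with T_a⁴ = T_s⁴/2 reduces to T_s = T_e·[2/(2−ε)]^¼ = 96.03 K.

96.0 kelvin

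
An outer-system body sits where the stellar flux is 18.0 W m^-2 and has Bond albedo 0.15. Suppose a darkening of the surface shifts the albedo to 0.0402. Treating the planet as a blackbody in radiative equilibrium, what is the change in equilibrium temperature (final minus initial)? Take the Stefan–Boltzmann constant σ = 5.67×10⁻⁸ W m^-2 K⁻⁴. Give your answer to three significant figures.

2.79 K

Initial: T₁ = [S(1−0.15)/(4σ)]^(1/4) = 90.63 K.
Final:   T₂ = [S(1−0.0402)/(4σ)]^(1/4) = 93.42 K.
Change: 93.42 − 90.63 = 2.795 K.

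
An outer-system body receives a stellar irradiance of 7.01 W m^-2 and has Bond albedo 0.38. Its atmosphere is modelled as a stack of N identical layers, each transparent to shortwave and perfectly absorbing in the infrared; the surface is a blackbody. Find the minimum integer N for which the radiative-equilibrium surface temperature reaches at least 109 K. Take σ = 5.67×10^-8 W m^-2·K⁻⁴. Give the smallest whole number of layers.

OLR = S(1−α)/4 = 1.087 W m^-2; the top layer radiates at T_e = 66.16 K.
Need (N+1)T_e⁴ ≥ T_s⁴, i.e. N+1 ≥ (109/66.16)⁴ = 7.366.
So N ≥ 6.366; the smallest integer is N = 7.

7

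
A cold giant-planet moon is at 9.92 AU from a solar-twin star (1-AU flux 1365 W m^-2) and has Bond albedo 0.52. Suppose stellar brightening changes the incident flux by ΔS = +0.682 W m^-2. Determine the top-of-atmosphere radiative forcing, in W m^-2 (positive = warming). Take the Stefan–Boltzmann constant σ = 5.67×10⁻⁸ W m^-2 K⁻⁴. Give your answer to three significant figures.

Irradiance scales as 1/d², so S = 1365 W m^-2 × (1/9.92)² = 13.87 W m^-2.
ΔF = Δ[S(1−α)]/4 = (1−0.52)·+0.682/4 = 0.08184 W m^-2.

0.0818 W m^-2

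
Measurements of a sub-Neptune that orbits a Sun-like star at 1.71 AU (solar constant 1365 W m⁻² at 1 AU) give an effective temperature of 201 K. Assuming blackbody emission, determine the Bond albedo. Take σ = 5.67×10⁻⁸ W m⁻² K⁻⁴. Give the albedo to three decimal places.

Flux at the orbit: S = 1365/(1.71)² = 466.8 W m⁻².
From σT⁴ = S(1−α)/4 we invert for α: 1−α = 4σT⁴/S.
4σT⁴ = 4·5.67×10⁻⁸·(201)⁴ = 370.2 W m⁻².
Hence α = 1 − 370.2/466.8 = 0.2070.

0.207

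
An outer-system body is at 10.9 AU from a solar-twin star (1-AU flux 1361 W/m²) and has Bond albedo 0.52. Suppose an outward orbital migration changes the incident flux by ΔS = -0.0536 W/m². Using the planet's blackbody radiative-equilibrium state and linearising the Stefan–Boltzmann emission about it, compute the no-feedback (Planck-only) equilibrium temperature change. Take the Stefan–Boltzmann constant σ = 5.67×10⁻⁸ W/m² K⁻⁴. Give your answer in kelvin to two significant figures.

Irradiance scales as 1/d², so S = 1361 W/m² × (1/10.9)² = 11.46 W/m².
Reference equilibrium: T_e = [S(1−α)/(4σ)]^(1/4) = 70.17 K.
ΔF = Δ[S(1−α)]/4 = (1−0.52)·-0.0536/4 = -0.006432 W/m².
The Planck feedback parameter is 4σT_e³ = 0.07836 W/m²/K.
So ΔT₀ = -0.006432/0.07836 = -0.0821 K.

-0.082 kelvin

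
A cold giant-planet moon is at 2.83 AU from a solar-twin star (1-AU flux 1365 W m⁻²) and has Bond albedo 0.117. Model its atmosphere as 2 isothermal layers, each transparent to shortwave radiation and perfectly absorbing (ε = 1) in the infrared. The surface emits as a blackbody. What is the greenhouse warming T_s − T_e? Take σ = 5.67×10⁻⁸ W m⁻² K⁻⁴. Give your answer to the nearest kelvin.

Irradiance scales as 1/d², so S = 1365 W m⁻² × (1/2.83)² = 170.4 W m⁻².
OLR = S(1−α)/4 = 37.62 W m⁻²; the top layer radiates at T_e = 160.5 K.
Surface: T_s = (3)^¼·T_e = 211.2 K.
Warming: T_s − T_e = 50.73 K.

51 kelvin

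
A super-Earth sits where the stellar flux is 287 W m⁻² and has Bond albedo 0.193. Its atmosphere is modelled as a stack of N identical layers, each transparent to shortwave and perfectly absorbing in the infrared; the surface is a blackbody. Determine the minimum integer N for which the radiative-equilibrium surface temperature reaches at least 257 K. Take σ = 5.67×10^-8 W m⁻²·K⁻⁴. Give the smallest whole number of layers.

4

Top-of-atmosphere balance: σT_e⁴ = S(1−α)/4 = 57.90 W m⁻² → T_e = 178.8 K.
Since T_s⁴ = (N+1)T_e⁴, we need N ≥ (T_s/T_e)⁴ − 1 = 3.272.
Rounding up, N = 4.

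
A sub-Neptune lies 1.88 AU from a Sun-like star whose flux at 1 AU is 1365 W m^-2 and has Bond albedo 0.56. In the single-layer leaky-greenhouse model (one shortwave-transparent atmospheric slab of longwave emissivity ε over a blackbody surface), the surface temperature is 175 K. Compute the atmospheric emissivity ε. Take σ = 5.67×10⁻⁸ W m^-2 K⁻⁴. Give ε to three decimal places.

Irradiance scales as 1/d², so S = 1365 W m^-2 × (1/1.88)² = 386.2 W m^-2.
Effective temperature: T_e = [S(1−α)/(4σ)]^(1/4) = 165.4 K.
Inverting T_s⁴ = 2T_e⁴/(2−ε): (T_e/T_s)⁴ = 0.7989, so ε = 2(1 − 0.7989) = 0.4023.

0.402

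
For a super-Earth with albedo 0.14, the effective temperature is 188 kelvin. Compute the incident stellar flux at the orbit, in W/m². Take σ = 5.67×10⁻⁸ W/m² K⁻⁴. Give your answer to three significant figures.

Invert the energy balance for S: S = 4σT⁴/(1−α).
σT⁴ = 5.67×10⁻⁸·(188)⁴ = 70.83 W/m².
S = 4·70.83/0.86 = 329.4 W/m².

329 W/m²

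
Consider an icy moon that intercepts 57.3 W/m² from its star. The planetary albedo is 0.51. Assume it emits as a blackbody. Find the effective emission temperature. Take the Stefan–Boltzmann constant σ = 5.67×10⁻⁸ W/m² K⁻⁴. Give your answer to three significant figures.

105 kelvin

The planet absorbs (1−α)S over its disc πR² and re-emits over 4πR², so the mean absorbed flux is (1−0.51)·57.30/4 = 7.019 W/m².
In equilibrium σT⁴ equals this, so T = 105.5 K.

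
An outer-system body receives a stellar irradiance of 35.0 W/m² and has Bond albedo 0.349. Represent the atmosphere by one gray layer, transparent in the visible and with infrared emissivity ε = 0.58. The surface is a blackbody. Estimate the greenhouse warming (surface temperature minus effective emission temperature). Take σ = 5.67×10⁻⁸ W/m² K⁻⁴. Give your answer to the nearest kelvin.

Effective emission temperature (TOA balance): σT_e⁴ = S(1−α)/4 = 5.696 W/m² → T_e = 100.1 K.
Surface balance with a leaky layer gives σT_s⁴ = σT_e⁴·2/(2−ε), so T_s = T_e·[2/(2−0.58)]^(1/4) = 109.1 K.
The atmosphere warms the surface by 8.950 K.

9 K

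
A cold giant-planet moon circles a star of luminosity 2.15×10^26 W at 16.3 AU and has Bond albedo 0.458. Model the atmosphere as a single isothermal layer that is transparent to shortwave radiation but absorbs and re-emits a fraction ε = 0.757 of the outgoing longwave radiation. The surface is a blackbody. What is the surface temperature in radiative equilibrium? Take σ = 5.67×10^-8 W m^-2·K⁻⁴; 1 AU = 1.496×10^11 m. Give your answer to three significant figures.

d = 16.3 × 1.496×10^11 m = 2.438×10^12 m.
S = L/(4πd²) = 2.877 W m^-2.
Effective emission temperature (TOA balance): σT_e⁴ = S(1−α)/4 = 0.3899 W m^-2 → T_e = 51.21 K.
For a single slab of emissivity ε, T_s⁴ = 2T_e⁴/(2−ε); thus T_s = 51.21·(1.609)^(1/4) = 57.67 K.

57.7 K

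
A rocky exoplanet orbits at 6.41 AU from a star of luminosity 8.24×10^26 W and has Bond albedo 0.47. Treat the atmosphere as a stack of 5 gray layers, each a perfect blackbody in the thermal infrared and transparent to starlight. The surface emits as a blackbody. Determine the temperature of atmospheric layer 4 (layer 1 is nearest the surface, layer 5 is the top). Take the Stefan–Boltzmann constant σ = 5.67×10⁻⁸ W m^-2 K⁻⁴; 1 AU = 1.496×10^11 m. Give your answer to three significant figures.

d = 6.41 × 1.496×10^11 m = 9.589×10^11 m.
S = L/(4πd²) = 71.31 W m^-2.
The effective emission temperature is T_e = [S(1−α)/(4σ)]^¼ = 113.6 K.
The net upward flux σT_e⁴ is constant between every pair of levels, so T_k⁴ = (N+1−k)T_e⁴.
T_4 = (2)^(1/4)·113.6 = 135.1 K.

135 K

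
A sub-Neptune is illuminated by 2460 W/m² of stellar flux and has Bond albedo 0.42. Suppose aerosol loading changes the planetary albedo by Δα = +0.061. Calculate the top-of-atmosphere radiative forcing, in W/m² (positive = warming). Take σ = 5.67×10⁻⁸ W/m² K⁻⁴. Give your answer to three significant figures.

ΔF = −(S/4)Δα = −(2460/4)×(+0.061) = -37.52 W/m².

-37.5 W/m²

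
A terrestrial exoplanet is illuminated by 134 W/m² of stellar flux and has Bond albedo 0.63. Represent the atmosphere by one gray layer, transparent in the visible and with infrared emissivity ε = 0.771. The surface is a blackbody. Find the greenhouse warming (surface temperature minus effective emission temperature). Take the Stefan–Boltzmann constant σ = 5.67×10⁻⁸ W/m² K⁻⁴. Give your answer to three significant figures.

The planet radiates to space at T_e = [S(1−α)/(4σ)]^(1/4) = 121.6 K.
For a single slab of emissivity ε, T_s⁴ = 2T_e⁴/(2−ε); thus T_s = 121.6·(1.627)^(1/4) = 137.3 K.
T_s − T_e = 137.3 − 121.6 = 15.74 K.

15.7 kelvin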